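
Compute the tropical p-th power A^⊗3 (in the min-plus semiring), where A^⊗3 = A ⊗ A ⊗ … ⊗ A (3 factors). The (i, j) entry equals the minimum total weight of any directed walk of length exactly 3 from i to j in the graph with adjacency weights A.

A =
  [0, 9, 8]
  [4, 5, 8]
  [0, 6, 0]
A^⊗3 =
  [0, 9, 8]
  [4, 13, 8]
  [0, 6, 0]

Each entry (A^⊗3)_ij equals the minimum over all length-3 walks i = v_0 → v_1 → … → v_3 = j of Σ_t A[v_t][v_{t+1}]. For example, for (i, j) = (0, 2) we minimise over 9 possible intermediate vertex sequences; the minimum is 8, attained along the walk 0 → 0 → 0 → 2.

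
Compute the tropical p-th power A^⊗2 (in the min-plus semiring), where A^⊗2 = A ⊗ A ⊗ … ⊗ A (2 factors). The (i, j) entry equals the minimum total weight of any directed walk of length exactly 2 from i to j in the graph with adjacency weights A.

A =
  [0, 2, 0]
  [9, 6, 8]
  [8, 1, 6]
A^⊗2 =
  [0, 1, 0]
  [9, 9, 9]
  [8, 7, 8]

Each entry (A^⊗2)_ij equals the minimum over all length-2 walks i = v_0 → v_1 → … → v_2 = j of Σ_t A[v_t][v_{t+1}]. For example, for (i, j) = (0, 2) we minimise over 3 possible intermediate vertex sequences; the minimum is 0, attained along the walk 0 → 0 → 2.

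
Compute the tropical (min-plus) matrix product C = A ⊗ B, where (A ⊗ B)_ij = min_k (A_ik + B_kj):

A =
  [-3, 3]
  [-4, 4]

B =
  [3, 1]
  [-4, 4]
A ⊗ B =
  [-1, -2]
  [-1, -3]

Apply the min-plus product entry-by-entry:
  C[0][0] = min over k of (A[0][0] + B[0][0] = -3 + 3 = 0, A[0][1] + B[1][0] = 3 + -4 = -1) = -1 (attained at k = 1)
  C[0][1] = min over k of (A[0][0] + B[0][1] = -3 + 1 = -2, A[0][1] + B[1][1] = 3 + 4 = 7) = -2 (attained at k = 0)
  C[1][0] = min over k of (A[1][0] + B[0][0] = -4 + 3 = -1, A[1][1] + B[1][0] = 4 + -4 = 0) = -1 (attained at k = 0)
  C[1][1] = min over k of (A[1][0] + B[0][1] = -4 + 1 = -3, A[1][1] + B[1][1] = 4 + 4 = 8) = -3 (attained at k = 0)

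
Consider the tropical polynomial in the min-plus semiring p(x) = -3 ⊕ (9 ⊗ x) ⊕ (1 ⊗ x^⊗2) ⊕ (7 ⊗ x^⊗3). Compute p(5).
p(5) = -3

A tropical monomial a ⊗ x^⊗i evaluates to a + i · x. Evaluating each term at x = 5:
  Term 0 contributes -3 + 0 · 5 = -3
  Term 1 contributes 9 + 1 · 5 = 14
  Term 2 contributes 1 + 2 · 5 = 11
  Term 3 contributes 7 + 3 · 5 = 22
p(5) = ⊕ of these = min[-3, 14, 11, 22] = -3.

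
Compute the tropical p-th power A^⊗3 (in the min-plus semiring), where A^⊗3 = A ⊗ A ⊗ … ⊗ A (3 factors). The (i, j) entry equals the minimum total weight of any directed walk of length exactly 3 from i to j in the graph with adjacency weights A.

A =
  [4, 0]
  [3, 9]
A^⊗3 =
  [7, 3]
  [6, 7]

Each entry (A^⊗3)_ij equals the minimum over all length-3 walks i = v_0 → v_1 → … → v_3 = j of Σ_t A[v_t][v_{t+1}]. For example, for (i, j) = (0, 1) we minimise over 4 possible intermediate vertex sequences; the minimum is 3, attained along the walk 0 → 1 → 0 → 1.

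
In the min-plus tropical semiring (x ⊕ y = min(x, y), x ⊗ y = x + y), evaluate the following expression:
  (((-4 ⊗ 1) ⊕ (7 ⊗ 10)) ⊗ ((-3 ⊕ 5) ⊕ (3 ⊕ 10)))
(((-4 ⊗ 1) ⊕ (7 ⊗ 10)) ⊗ ((-3 ⊕ 5) ⊕ (3 ⊕ 10))) = -6

Expand innermost to outermost. Recall ⊕ takes the minimum of its arguments and ⊗ takes their sum. Working out the expression (((-4 ⊗ 1) ⊕ (7 ⊗ 10)) ⊗ ((-3 ⊕ 5) ⊕ (3 ⊕ 10))) gives -6.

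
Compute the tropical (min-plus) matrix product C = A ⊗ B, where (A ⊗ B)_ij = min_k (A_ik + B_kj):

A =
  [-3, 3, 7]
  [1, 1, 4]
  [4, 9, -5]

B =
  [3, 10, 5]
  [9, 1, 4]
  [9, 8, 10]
A ⊗ B =
  [0, 4, 2]
  [4, 2, 5]
  [4, 3, 5]

Apply the min-plus product entry-by-entry:
  C[0][0] = min over k of (A[0][0] + B[0][0] = -3 + 3 = 0, A[0][1] + B[1][0] = 3 + 9 = 12, A[0][2] + B[2][0] = 7 + 9 = 16) = 0 (attained at k = 0)
  C[0][1] = min over k of (A[0][0] + B[0][1] = -3 + 10 = 7, A[0][1] + B[1][1] = 3 + 1 = 4, A[0][2] + B[2][1] = 7 + 8 = 15) = 4 (attained at k = 1)
  C[0][2] = min over k of (A[0][0] + B[0][2] = -3 + 5 = 2, A[0][1] + B[1][2] = 3 + 4 = 7, A[0][2] + B[2][2] = 7 + 10 = 17) = 2 (attained at k = 0)
  C[1][0] = min over k of (A[1][0] + B[0][0] = 1 + 3 = 4, A[1][1] + B[1][0] = 1 + 9 = 10, A[1][2] + B[2][0] = 4 + 9 = 13) = 4 (attained at k = 0)
  C[1][1] = min over k of (A[1][0] + B[0][1] = 1 + 10 = 11, A[1][1] + B[1][1] = 1 + 1 = 2, A[1][2] + B[2][1] = 4 + 8 = 12) = 2 (attained at k = 1)
  C[1][2] = min over k of (A[1][0] + B[0][2] = 1 + 5 = 6, A[1][1] + B[1][2] = 1 + 4 = 5, A[1][2] + B[2][2] = 4 + 10 = 14) = 5 (attained at k = 1)
  C[2][0] = min over k of (A[2][0] + B[0][0] = 4 + 3 = 7, A[2][1] + B[1][0] = 9 + 9 = 18, A[2][2] + B[2][0] = -5 + 9 = 4) = 4 (attained at k = 2)
  C[2][1] = min over k of (A[2][0] + B[0][1] = 4 + 10 = 14, A[2][1] + B[1][1] = 9 + 1 = 10, A[2][2] + B[2][1] = -5 + 8 = 3) = 3 (attained at k = 2)
  C[2][2] = min over k of (A[2][0] + B[0][2] = 4 + 5 = 9, A[2][1] + B[1][2] = 9 + 4 = 13, A[2][2] + B[2][2] = -5 + 10 = 5) = 5 (attained at k = 2)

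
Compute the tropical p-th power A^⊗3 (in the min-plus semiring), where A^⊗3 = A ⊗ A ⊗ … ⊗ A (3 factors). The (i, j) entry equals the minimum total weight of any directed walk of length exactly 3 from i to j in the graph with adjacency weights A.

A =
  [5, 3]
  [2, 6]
A^⊗3 =
  [10, 8]
  [7, 10]

Each entry (A^⊗3)_ij equals the minimum over all length-3 walks i = v_0 → v_1 → … → v_3 = j of Σ_t A[v_t][v_{t+1}]. For example, for (i, j) = (0, 1) we minimise over 4 possible intermediate vertex sequences; the minimum is 8, attained along the walk 0 → 1 → 0 → 1.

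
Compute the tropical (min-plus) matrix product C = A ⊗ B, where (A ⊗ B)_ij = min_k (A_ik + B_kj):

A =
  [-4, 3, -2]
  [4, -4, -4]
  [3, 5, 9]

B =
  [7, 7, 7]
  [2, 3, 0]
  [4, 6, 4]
A ⊗ B =
  [2, 3, 2]
  [-2, -1, -4]
  [7, 8, 5]

Apply the min-plus product entry-by-entry:
  C[0][0] = min over k of (A[0][0] + B[0][0] = -4 + 7 = 3, A[0][1] + B[1][0] = 3 + 2 = 5, A[0][2] + B[2][0] = -2 + 4 = 2) = 2 (attained at k = 2)
  C[0][1] = min over k of (A[0][0] + B[0][1] = -4 + 7 = 3, A[0][1] + B[1][1] = 3 + 3 = 6, A[0][2] + B[2][1] = -2 + 6 = 4) = 3 (attained at k = 0)
  C[0][2] = min over k of (A[0][0] + B[0][2] = -4 + 7 = 3, A[0][1] + B[1][2] = 3 + 0 = 3, A[0][2] + B[2][2] = -2 + 4 = 2) = 2 (attained at k = 2)
  C[1][0] = min over k of (A[1][0] + B[0][0] = 4 + 7 = 11, A[1][1] + B[1][0] = -4 + 2 = -2, A[1][2] + B[2][0] = -4 + 4 = 0) = -2 (attained at k = 1)
  C[1][1] = min over k of (A[1][0] + B[0][1] = 4 + 7 = 11, A[1][1] + B[1][1] = -4 + 3 = -1, A[1][2] + B[2][1] = -4 + 6 = 2) = -1 (attained at k = 1)
  C[1][2] = min over k of (A[1][0] + B[0][2] = 4 + 7 = 11, A[1][1] + B[1][2] = -4 + 0 = -4, A[1][2] + B[2][2] = -4 + 4 = 0) = -4 (attained at k = 1)
  C[2][0] = min over k of (A[2][0] + B[0][0] = 3 + 7 = 10, A[2][1] + B[1][0] = 5 + 2 = 7, A[2][2] + B[2][0] = 9 + 4 = 13) = 7 (attained at k = 1)
  C[2][1] = min over k of (A[2][0] + B[0][1] = 3 + 7 = 10, A[2][1] + B[1][1] = 5 + 3 = 8, A[2][2] + B[2][1] = 9 + 6 = 15) = 8 (attained at k = 1)
  C[2][2] = min over k of (A[2][0] + B[0][2] = 3 + 7 = 10, A[2][1] + B[1][2] = 5 + 0 = 5, A[2][2] + B[2][2] = 9 + 4 = 13) = 5 (attained at k = 1)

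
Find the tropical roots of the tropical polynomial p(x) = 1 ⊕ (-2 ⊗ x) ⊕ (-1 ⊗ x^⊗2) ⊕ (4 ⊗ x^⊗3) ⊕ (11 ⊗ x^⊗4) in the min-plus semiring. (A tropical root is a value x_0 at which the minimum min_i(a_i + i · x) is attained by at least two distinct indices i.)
Roots: {-7, -5, -1, 3}

Each tropical root is a break point of the lower envelope of the lines y = a_i + i · x (there are 5 lines, with slopes 0, 1, ..., 4). Only the lines that attain the minimum somewhere contribute to roots; other lines are dominated. Here the surviving (envelope) indices are i = 4, i = 3, i = 2, i = 1, i = 0.
Intersections between consecutive envelope lines give the roots: for adjacent envelope indices i < j the intersection is x = (a_i − a_j) / (j − i). Reading off the sorted break points: {-7, -5, -1, 3}.
Verification: at each break x_0, at least two indices attain the minimum of min_i(a_i + i · x_0).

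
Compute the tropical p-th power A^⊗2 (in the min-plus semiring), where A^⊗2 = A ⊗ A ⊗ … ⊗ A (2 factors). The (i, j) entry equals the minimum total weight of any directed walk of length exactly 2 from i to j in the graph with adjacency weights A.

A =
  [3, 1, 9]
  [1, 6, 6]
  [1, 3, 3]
A^⊗2 =
  [2, 4, 7]
  [4, 2, 9]
  [4, 2, 6]

Each entry (A^⊗2)_ij equals the minimum over all length-2 walks i = v_0 → v_1 → … → v_2 = j of Σ_t A[v_t][v_{t+1}]. For example, for (i, j) = (0, 2) we minimise over 3 possible intermediate vertex sequences; the minimum is 7, attained along the walk 0 → 1 → 2.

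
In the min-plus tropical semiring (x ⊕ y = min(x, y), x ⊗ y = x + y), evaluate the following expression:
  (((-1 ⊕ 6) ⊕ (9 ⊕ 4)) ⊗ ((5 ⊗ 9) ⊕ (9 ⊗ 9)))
(((-1 ⊕ 6) ⊕ (9 ⊕ 4)) ⊗ ((5 ⊗ 9) ⊕ (9 ⊗ 9))) = 13

Expand innermost to outermost. Recall ⊕ takes the minimum of its arguments and ⊗ takes their sum. Working out the expression (((-1 ⊕ 6) ⊕ (9 ⊕ 4)) ⊗ ((5 ⊗ 9) ⊕ (9 ⊗ 9))) gives 13.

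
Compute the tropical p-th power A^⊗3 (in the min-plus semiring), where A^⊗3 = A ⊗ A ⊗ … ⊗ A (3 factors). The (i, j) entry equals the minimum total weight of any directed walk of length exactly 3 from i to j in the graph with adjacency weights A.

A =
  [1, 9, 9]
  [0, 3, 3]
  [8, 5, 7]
A^⊗3 =
  [3, 11, 11]
  [2, 9, 9]
  [6, 11, 11]

Each entry (A^⊗3)_ij equals the minimum over all length-3 walks i = v_0 → v_1 → … → v_3 = j of Σ_t A[v_t][v_{t+1}]. For example, for (i, j) = (0, 2) we minimise over 9 possible intermediate vertex sequences; the minimum is 11, attained along the walk 0 → 0 → 0 → 2.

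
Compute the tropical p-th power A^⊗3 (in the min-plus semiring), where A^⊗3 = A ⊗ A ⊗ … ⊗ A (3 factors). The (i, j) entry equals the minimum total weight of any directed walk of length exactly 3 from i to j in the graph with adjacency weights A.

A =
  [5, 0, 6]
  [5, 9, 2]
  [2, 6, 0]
A^⊗3 =
  [4, 5, 2]
  [4, 4, 2]
  [2, 2, 0]

Each entry (A^⊗3)_ij equals the minimum over all length-3 walks i = v_0 → v_1 → … → v_3 = j of Σ_t A[v_t][v_{t+1}]. For example, for (i, j) = (0, 2) we minimise over 9 possible intermediate vertex sequences; the minimum is 2, attained along the walk 0 → 1 → 2 → 2.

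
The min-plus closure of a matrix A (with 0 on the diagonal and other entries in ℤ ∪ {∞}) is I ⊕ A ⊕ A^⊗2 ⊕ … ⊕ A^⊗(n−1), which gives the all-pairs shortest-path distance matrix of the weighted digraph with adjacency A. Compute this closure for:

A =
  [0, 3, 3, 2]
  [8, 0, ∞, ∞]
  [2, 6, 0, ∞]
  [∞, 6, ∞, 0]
Closure =
  [0, 3, 3, 2]
  [8, 0, 11, 10]
  [2, 5, 0, 4]
  [14, 6, 17, 0]

This is the Floyd-Warshall all-pairs shortest-path computation. For each intermediate vertex k = 0, 1, …, 3, update dist[i][j] ← min(dist[i][j], dist[i][k] + dist[k][j]). The final matrix gives, for each (i, j), the minimum total weight of any directed path from i to j (possibly empty when i = j).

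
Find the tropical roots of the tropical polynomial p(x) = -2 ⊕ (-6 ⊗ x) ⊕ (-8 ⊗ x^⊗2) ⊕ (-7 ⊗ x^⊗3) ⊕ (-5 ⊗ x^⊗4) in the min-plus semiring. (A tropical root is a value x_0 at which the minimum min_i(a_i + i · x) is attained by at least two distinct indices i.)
Roots: {-2, -1, 2, 4}

Each tropical root is a break point of the lower envelope of the lines y = a_i + i · x (there are 5 lines, with slopes 0, 1, ..., 4). Only the lines that attain the minimum somewhere contribute to roots; other lines are dominated. Here the surviving (envelope) indices are i = 4, i = 3, i = 2, i = 1, i = 0.
Intersections between consecutive envelope lines give the roots: for adjacent envelope indices i < j the intersection is x = (a_i − a_j) / (j − i). Reading off the sorted break points: {-2, -1, 2, 4}.
Verification: at each break x_0, at least two indices attain the minimum of min_i(a_i + i · x_0).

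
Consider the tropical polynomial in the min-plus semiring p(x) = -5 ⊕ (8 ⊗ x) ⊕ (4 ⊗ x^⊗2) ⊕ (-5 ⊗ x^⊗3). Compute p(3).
p(3) = -5

A tropical monomial a ⊗ x^⊗i evaluates to a + i · x. Evaluating each term at x = 3:
  Term 0 contributes -5 + 0 · 3 = -5
  Term 1 contributes 8 + 1 · 3 = 11
  Term 2 contributes 4 + 2 · 3 = 10
  Term 3 contributes -5 + 3 · 3 = 4
p(3) = ⊕ of these = min[-5, 11, 10, 4] = -5.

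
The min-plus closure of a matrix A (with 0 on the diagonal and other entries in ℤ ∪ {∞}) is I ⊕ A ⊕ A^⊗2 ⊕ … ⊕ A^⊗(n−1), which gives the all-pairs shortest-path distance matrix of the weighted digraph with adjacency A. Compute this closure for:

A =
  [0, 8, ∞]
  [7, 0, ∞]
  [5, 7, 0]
Closure =
  [0, 8, ∞]
  [7, 0, ∞]
  [5, 7, 0]

This is the Floyd-Warshall all-pairs shortest-path computation. For each intermediate vertex k = 0, 1, …, 2, update dist[i][j] ← min(dist[i][j], dist[i][k] + dist[k][j]). The final matrix gives, for each (i, j), the minimum total weight of any directed path from i to j (possibly empty when i = j).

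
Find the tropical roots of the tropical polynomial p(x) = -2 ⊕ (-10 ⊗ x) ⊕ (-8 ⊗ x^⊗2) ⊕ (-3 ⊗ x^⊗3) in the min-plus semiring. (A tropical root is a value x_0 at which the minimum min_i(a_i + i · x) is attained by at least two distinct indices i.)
Roots: {-5, -2, 8}

Each tropical root is a break point of the lower envelope of the lines y = a_i + i · x (there are 4 lines, with slopes 0, 1, ..., 3). Only the lines that attain the minimum somewhere contribute to roots; other lines are dominated. Here the surviving (envelope) indices are i = 3, i = 2, i = 1, i = 0.
Intersections between consecutive envelope lines give the roots: for adjacent envelope indices i < j the intersection is x = (a_i − a_j) / (j − i). Reading off the sorted break points: {-5, -2, 8}.
Verification: at each break x_0, at least two indices attain the minimum of min_i(a_i + i · x_0).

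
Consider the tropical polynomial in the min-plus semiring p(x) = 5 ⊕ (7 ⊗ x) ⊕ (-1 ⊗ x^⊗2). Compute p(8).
p(8) = 5

A tropical monomial a ⊗ x^⊗i evaluates to a + i · x. Evaluating each term at x = 8:
  Term 0 contributes 5 + 0 · 8 = 5
  Term 1 contributes 7 + 1 · 8 = 15
  Term 2 contributes -1 + 2 · 8 = 15
p(8) = ⊕ of these = min[5, 15, 15] = 5.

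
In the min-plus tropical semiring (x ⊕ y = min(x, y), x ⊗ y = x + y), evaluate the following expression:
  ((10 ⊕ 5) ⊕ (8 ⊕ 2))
((10 ⊕ 5) ⊕ (8 ⊕ 2)) = 2

Expand innermost to outermost. Recall ⊕ takes the minimum of its arguments and ⊗ takes their sum. Working out the expression ((10 ⊕ 5) ⊕ (8 ⊕ 2)) gives 2.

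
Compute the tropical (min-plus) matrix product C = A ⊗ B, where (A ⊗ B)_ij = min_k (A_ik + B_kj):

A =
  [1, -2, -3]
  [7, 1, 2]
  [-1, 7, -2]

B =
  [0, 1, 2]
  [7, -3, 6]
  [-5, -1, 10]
A ⊗ B =
  [-8, -5, 3]
  [-3, -2, 7]
  [-7, -3, 1]

Apply the min-plus product entry-by-entry:
  C[0][0] = min over k of (A[0][0] + B[0][0] = 1 + 0 = 1, A[0][1] + B[1][0] = -2 + 7 = 5, A[0][2] + B[2][0] = -3 + -5 = -8) = -8 (attained at k = 2)
  C[0][1] = min over k of (A[0][0] + B[0][1] = 1 + 1 = 2, A[0][1] + B[1][1] = -2 + -3 = -5, A[0][2] + B[2][1] = -3 + -1 = -4) = -5 (attained at k = 1)
  C[0][2] = min over k of (A[0][0] + B[0][2] = 1 + 2 = 3, A[0][1] + B[1][2] = -2 + 6 = 4, A[0][2] + B[2][2] = -3 + 10 = 7) = 3 (attained at k = 0)
  C[1][0] = min over k of (A[1][0] + B[0][0] = 7 + 0 = 7, A[1][1] + B[1][0] = 1 + 7 = 8, A[1][2] + B[2][0] = 2 + -5 = -3) = -3 (attained at k = 2)
  C[1][1] = min over k of (A[1][0] + B[0][1] = 7 + 1 = 8, A[1][1] + B[1][1] = 1 + -3 = -2, A[1][2] + B[2][1] = 2 + -1 = 1) = -2 (attained at k = 1)
  C[1][2] = min over k of (A[1][0] + B[0][2] = 7 + 2 = 9, A[1][1] + B[1][2] = 1 + 6 = 7, A[1][2] + B[2][2] = 2 + 10 = 12) = 7 (attained at k = 1)
  C[2][0] = min over k of (A[2][0] + B[0][0] = -1 + 0 = -1, A[2][1] + B[1][0] = 7 + 7 = 14, A[2][2] + B[2][0] = -2 + -5 = -7) = -7 (attained at k = 2)
  C[2][1] = min over k of (A[2][0] + B[0][1] = -1 + 1 = 0, A[2][1] + B[1][1] = 7 + -3 = 4, A[2][2] + B[2][1] = -2 + -1 = -3) = -3 (attained at k = 2)
  C[2][2] = min over k of (A[2][0] + B[0][2] = -1 + 2 = 1, A[2][1] + B[1][2] = 7 + 6 = 13, A[2][2] + B[2][2] = -2 + 10 = 8) = 1 (attained at k = 0)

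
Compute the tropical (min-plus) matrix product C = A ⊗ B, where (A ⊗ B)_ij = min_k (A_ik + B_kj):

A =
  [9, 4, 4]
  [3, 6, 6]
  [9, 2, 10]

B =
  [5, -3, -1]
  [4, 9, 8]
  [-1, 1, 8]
A ⊗ B =
  [3, 5, 8]
  [5, 0, 2]
  [6, 6, 8]

Apply the min-plus product entry-by-entry:
  C[0][0] = min over k of (A[0][0] + B[0][0] = 9 + 5 = 14, A[0][1] + B[1][0] = 4 + 4 = 8, A[0][2] + B[2][0] = 4 + -1 = 3) = 3 (attained at k = 2)
  C[0][1] = min over k of (A[0][0] + B[0][1] = 9 + -3 = 6, A[0][1] + B[1][1] = 4 + 9 = 13, A[0][2] + B[2][1] = 4 + 1 = 5) = 5 (attained at k = 2)
  C[0][2] = min over k of (A[0][0] + B[0][2] = 9 + -1 = 8, A[0][1] + B[1][2] = 4 + 8 = 12, A[0][2] + B[2][2] = 4 + 8 = 12) = 8 (attained at k = 0)
  C[1][0] = min over k of (A[1][0] + B[0][0] = 3 + 5 = 8, A[1][1] + B[1][0] = 6 + 4 = 10, A[1][2] + B[2][0] = 6 + -1 = 5) = 5 (attained at k = 2)
  C[1][1] = min over k of (A[1][0] + B[0][1] = 3 + -3 = 0, A[1][1] + B[1][1] = 6 + 9 = 15, A[1][2] + B[2][1] = 6 + 1 = 7) = 0 (attained at k = 0)
  C[1][2] = min over k of (A[1][0] + B[0][2] = 3 + -1 = 2, A[1][1] + B[1][2] = 6 + 8 = 14, A[1][2] + B[2][2] = 6 + 8 = 14) = 2 (attained at k = 0)
  C[2][0] = min over k of (A[2][0] + B[0][0] = 9 + 5 = 14, A[2][1] + B[1][0] = 2 + 4 = 6, A[2][2] + B[2][0] = 10 + -1 = 9) = 6 (attained at k = 1)
  C[2][1] = min over k of (A[2][0] + B[0][1] = 9 + -3 = 6, A[2][1] + B[1][1] = 2 + 9 = 11, A[2][2] + B[2][1] = 10 + 1 = 11) = 6 (attained at k = 0)
  C[2][2] = min over k of (A[2][0] + B[0][2] = 9 + -1 = 8, A[2][1] + B[1][2] = 2 + 8 = 10, A[2][2] + B[2][2] = 10 + 8 = 18) = 8 (attained at k = 0)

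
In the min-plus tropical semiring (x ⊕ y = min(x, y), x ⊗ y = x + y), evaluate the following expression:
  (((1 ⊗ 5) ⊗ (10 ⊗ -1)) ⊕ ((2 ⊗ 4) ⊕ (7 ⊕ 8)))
(((1 ⊗ 5) ⊗ (10 ⊗ -1)) ⊕ ((2 ⊗ 4) ⊕ (7 ⊕ 8))) = 6

Expand innermost to outermost. Recall ⊕ takes the minimum of its arguments and ⊗ takes their sum. Working out the expression (((1 ⊗ 5) ⊗ (10 ⊗ -1)) ⊕ ((2 ⊗ 4) ⊕ (7 ⊕ 8))) gives 6.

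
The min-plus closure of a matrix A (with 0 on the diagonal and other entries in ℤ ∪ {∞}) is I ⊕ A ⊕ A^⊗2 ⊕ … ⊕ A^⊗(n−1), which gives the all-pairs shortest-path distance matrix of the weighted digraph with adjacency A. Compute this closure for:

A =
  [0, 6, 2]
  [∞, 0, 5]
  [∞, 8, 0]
Closure =
  [0, 6, 2]
  [∞, 0, 5]
  [∞, 8, 0]

This is the Floyd-Warshall all-pairs shortest-path computation. For each intermediate vertex k = 0, 1, …, 2, update dist[i][j] ← min(dist[i][j], dist[i][k] + dist[k][j]). The final matrix gives, for each (i, j), the minimum total weight of any directed path from i to j (possibly empty when i = j).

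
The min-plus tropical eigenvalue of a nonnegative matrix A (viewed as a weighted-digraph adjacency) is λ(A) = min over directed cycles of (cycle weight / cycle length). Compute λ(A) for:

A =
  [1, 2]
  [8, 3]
λ(A) = 1

Enumerate directed cycles and compute their means (weight / length). Sample:
  cycle 0 → 0: weight = 1, length = 1, mean = 1/1 ≈ 1.000
  cycle 1 → 1: weight = 3, length = 1, mean = 3/1 ≈ 3.000
  cycle 0 → 1 → 0: weight = 10, length = 2, mean = 10/2 ≈ 5.000
  cycle 1 → 0 → 1: weight = 10, length = 2, mean = 10/2 ≈ 5.000
Minimum mean = 1.000, attained e.g. along the cycle 0 → 0 with weight 1 and length 1. So λ(A) = 1/1 = 1.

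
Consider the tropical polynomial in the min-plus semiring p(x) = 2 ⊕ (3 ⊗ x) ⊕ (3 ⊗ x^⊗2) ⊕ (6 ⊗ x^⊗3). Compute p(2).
p(2) = 2

A tropical monomial a ⊗ x^⊗i evaluates to a + i · x. Evaluating each term at x = 2:
  Term 0 contributes 2 + 0 · 2 = 2
  Term 1 contributes 3 + 1 · 2 = 5
  Term 2 contributes 3 + 2 · 2 = 7
  Term 3 contributes 6 + 3 · 2 = 12
p(2) = ⊕ of these = min[2, 5, 7, 12] = 2.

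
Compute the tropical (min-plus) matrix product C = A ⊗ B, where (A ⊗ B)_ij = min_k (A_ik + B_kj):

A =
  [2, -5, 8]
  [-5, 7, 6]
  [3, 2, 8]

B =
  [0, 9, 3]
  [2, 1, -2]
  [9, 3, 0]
A ⊗ B =
  [-3, -4, -7]
  [-5, 4, -2]
  [3, 3, 0]

Apply the min-plus product entry-by-entry:
  C[0][0] = min over k of (A[0][0] + B[0][0] = 2 + 0 = 2, A[0][1] + B[1][0] = -5 + 2 = -3, A[0][2] + B[2][0] = 8 + 9 = 17) = -3 (attained at k = 1)
  C[0][1] = min over k of (A[0][0] + B[0][1] = 2 + 9 = 11, A[0][1] + B[1][1] = -5 + 1 = -4, A[0][2] + B[2][1] = 8 + 3 = 11) = -4 (attained at k = 1)
  C[0][2] = min over k of (A[0][0] + B[0][2] = 2 + 3 = 5, A[0][1] + B[1][2] = -5 + -2 = -7, A[0][2] + B[2][2] = 8 + 0 = 8) = -7 (attained at k = 1)
  C[1][0] = min over k of (A[1][0] + B[0][0] = -5 + 0 = -5, A[1][1] + B[1][0] = 7 + 2 = 9, A[1][2] + B[2][0] = 6 + 9 = 15) = -5 (attained at k = 0)
  C[1][1] = min over k of (A[1][0] + B[0][1] = -5 + 9 = 4, A[1][1] + B[1][1] = 7 + 1 = 8, A[1][2] + B[2][1] = 6 + 3 = 9) = 4 (attained at k = 0)
  C[1][2] = min over k of (A[1][0] + B[0][2] = -5 + 3 = -2, A[1][1] + B[1][2] = 7 + -2 = 5, A[1][2] + B[2][2] = 6 + 0 = 6) = -2 (attained at k = 0)
  C[2][0] = min over k of (A[2][0] + B[0][0] = 3 + 0 = 3, A[2][1] + B[1][0] = 2 + 2 = 4, A[2][2] + B[2][0] = 8 + 9 = 17) = 3 (attained at k = 0)
  C[2][1] = min over k of (A[2][0] + B[0][1] = 3 + 9 = 12, A[2][1] + B[1][1] = 2 + 1 = 3, A[2][2] + B[2][1] = 8 + 3 = 11) = 3 (attained at k = 1)
  C[2][2] = min over k of (A[2][0] + B[0][2] = 3 + 3 = 6, A[2][1] + B[1][2] = 2 + -2 = 0, A[2][2] + B[2][2] = 8 + 0 = 8) = 0 (attained at k = 1)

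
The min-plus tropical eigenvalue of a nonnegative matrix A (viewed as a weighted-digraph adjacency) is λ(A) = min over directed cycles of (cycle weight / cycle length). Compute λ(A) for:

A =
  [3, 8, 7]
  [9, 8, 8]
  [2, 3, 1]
λ(A) = 1

Enumerate directed cycles and compute their means (weight / length). Sample:
  cycle 0 → 0: weight = 3, length = 1, mean = 3/1 ≈ 3.000
  cycle 1 → 1: weight = 8, length = 1, mean = 8/1 ≈ 8.000
  cycle 2 → 2: weight = 1, length = 1, mean = 1/1 ≈ 1.000
  cycle 0 → 1 → 0: weight = 17, length = 2, mean = 17/2 ≈ 8.500
  cycle 0 → 2 → 0: weight = 9, length = 2, mean = 9/2 ≈ 4.500
  cycle 1 → 0 → 1: weight = 17, length = 2, mean = 17/2 ≈ 8.500
Minimum mean = 1.000, attained e.g. along the cycle 2 → 2 with weight 1 and length 1. So λ(A) = 1/1 = 1.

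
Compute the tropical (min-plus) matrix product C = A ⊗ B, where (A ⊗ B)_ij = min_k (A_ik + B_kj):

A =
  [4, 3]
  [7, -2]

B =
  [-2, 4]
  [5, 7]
A ⊗ B =
  [2, 8]
  [3, 5]

Apply the min-plus product entry-by-entry:
  C[0][0] = min over k of (A[0][0] + B[0][0] = 4 + -2 = 2, A[0][1] + B[1][0] = 3 + 5 = 8) = 2 (attained at k = 0)
  C[0][1] = min over k of (A[0][0] + B[0][1] = 4 + 4 = 8, A[0][1] + B[1][1] = 3 + 7 = 10) = 8 (attained at k = 0)
  C[1][0] = min over k of (A[1][0] + B[0][0] = 7 + -2 = 5, A[1][1] + B[1][0] = -2 + 5 = 3) = 3 (attained at k = 1)
  C[1][1] = min over k of (A[1][0] + B[0][1] = 7 + 4 = 11, A[1][1] + B[1][1] = -2 + 7 = 5) = 5 (attained at k = 1)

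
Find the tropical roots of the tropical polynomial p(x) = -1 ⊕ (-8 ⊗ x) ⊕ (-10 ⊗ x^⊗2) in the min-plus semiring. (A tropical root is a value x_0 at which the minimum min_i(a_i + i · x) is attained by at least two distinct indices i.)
Roots: {2, 7}

Each tropical root is a break point of the lower envelope of the lines y = a_i + i · x (there are 3 lines, with slopes 0, 1, ..., 2). Only the lines that attain the minimum somewhere contribute to roots; other lines are dominated. Here the surviving (envelope) indices are i = 2, i = 1, i = 0.
Intersections between consecutive envelope lines give the roots: for adjacent envelope indices i < j the intersection is x = (a_i − a_j) / (j − i). Reading off the sorted break points: {2, 7}.
Verification: at each break x_0, at least two indices attain the minimum of min_i(a_i + i · x_0).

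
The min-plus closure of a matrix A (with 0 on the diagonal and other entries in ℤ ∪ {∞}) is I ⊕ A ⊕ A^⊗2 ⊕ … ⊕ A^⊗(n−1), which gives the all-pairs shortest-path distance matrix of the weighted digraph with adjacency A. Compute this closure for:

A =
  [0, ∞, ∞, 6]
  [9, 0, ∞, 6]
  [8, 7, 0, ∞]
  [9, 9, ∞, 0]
Closure =
  [0, 15, ∞, 6]
  [9, 0, ∞, 6]
  [8, 7, 0, 13]
  [9, 9, ∞, 0]

This is the Floyd-Warshall all-pairs shortest-path computation. For each intermediate vertex k = 0, 1, …, 3, update dist[i][j] ← min(dist[i][j], dist[i][k] + dist[k][j]). The final matrix gives, for each (i, j), the minimum total weight of any directed path from i to j (possibly empty when i = j).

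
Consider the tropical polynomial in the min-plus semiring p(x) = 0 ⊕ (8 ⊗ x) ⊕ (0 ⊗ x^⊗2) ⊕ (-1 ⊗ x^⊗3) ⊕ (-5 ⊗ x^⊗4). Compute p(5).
p(5) = 0

A tropical monomial a ⊗ x^⊗i evaluates to a + i · x. Evaluating each term at x = 5:
  Term 0 contributes 0 + 0 · 5 = 0
  Term 1 contributes 8 + 1 · 5 = 13
  Term 2 contributes 0 + 2 · 5 = 10
  Term 3 contributes -1 + 3 · 5 = 14
  Term 4 contributes -5 + 4 · 5 = 15
p(5) = ⊕ of these = min[0, 13, 10, 14, 15] = 0.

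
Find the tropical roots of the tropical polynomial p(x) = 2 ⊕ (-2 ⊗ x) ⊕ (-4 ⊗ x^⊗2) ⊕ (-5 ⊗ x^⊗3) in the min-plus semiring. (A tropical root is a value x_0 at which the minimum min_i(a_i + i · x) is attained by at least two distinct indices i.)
Roots: {1, 2, 4}

Each tropical root is a break point of the lower envelope of the lines y = a_i + i · x (there are 4 lines, with slopes 0, 1, ..., 3). Only the lines that attain the minimum somewhere contribute to roots; other lines are dominated. Here the surviving (envelope) indices are i = 3, i = 2, i = 1, i = 0.
Intersections between consecutive envelope lines give the roots: for adjacent envelope indices i < j the intersection is x = (a_i − a_j) / (j − i). Reading off the sorted break points: {1, 2, 4}.
Verification: at each break x_0, at least two indices attain the minimum of min_i(a_i + i · x_0).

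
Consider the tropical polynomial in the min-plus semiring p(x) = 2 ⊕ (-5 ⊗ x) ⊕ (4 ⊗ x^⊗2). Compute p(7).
p(7) = 2

A tropical monomial a ⊗ x^⊗i evaluates to a + i · x. Evaluating each term at x = 7:
  Term 0 contributes 2 + 0 · 7 = 2
  Term 1 contributes -5 + 1 · 7 = 2
  Term 2 contributes 4 + 2 · 7 = 18
p(7) = ⊕ of these = min[2, 2, 18] = 2.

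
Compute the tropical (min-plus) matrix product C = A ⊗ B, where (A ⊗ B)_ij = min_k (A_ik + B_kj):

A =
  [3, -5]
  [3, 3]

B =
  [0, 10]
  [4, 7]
A ⊗ B =
  [-1, 2]
  [3, 10]

Apply the min-plus product entry-by-entry:
  C[0][0] = min over k of (A[0][0] + B[0][0] = 3 + 0 = 3, A[0][1] + B[1][0] = -5 + 4 = -1) = -1 (attained at k = 1)
  C[0][1] = min over k of (A[0][0] + B[0][1] = 3 + 10 = 13, A[0][1] + B[1][1] = -5 + 7 = 2) = 2 (attained at k = 1)
  C[1][0] = min over k of (A[1][0] + B[0][0] = 3 + 0 = 3, A[1][1] + B[1][0] = 3 + 4 = 7) = 3 (attained at k = 0)
  C[1][1] = min over k of (A[1][0] + B[0][1] = 3 + 10 = 13, A[1][1] + B[1][1] = 3 + 7 = 10) = 10 (attained at k = 1)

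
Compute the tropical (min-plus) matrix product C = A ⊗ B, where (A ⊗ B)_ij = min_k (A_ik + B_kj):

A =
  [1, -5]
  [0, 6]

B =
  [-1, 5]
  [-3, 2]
A ⊗ B =
  [-8, -3]
  [-1, 5]

Apply the min-plus product entry-by-entry:
  C[0][0] = min over k of (A[0][0] + B[0][0] = 1 + -1 = 0, A[0][1] + B[1][0] = -5 + -3 = -8) = -8 (attained at k = 1)
  C[0][1] = min over k of (A[0][0] + B[0][1] = 1 + 5 = 6, A[0][1] + B[1][1] = -5 + 2 = -3) = -3 (attained at k = 1)
  C[1][0] = min over k of (A[1][0] + B[0][0] = 0 + -1 = -1, A[1][1] + B[1][0] = 6 + -3 = 3) = -1 (attained at k = 0)
  C[1][1] = min over k of (A[1][0] + B[0][1] = 0 + 5 = 5, A[1][1] + B[1][1] = 6 + 2 = 8) = 5 (attained at k = 0)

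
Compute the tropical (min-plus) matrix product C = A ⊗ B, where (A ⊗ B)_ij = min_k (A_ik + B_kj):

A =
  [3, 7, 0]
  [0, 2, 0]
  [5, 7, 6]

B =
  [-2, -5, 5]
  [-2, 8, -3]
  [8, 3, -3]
A ⊗ B =
  [1, -2, -3]
  [-2, -5, -3]
  [3, 0, 3]

Apply the min-plus product entry-by-entry:
  C[0][0] = min over k of (A[0][0] + B[0][0] = 3 + -2 = 1, A[0][1] + B[1][0] = 7 + -2 = 5, A[0][2] + B[2][0] = 0 + 8 = 8) = 1 (attained at k = 0)
  C[0][1] = min over k of (A[0][0] + B[0][1] = 3 + -5 = -2, A[0][1] + B[1][1] = 7 + 8 = 15, A[0][2] + B[2][1] = 0 + 3 = 3) = -2 (attained at k = 0)
  C[0][2] = min over k of (A[0][0] + B[0][2] = 3 + 5 = 8, A[0][1] + B[1][2] = 7 + -3 = 4, A[0][2] + B[2][2] = 0 + -3 = -3) = -3 (attained at k = 2)
  C[1][0] = min over k of (A[1][0] + B[0][0] = 0 + -2 = -2, A[1][1] + B[1][0] = 2 + -2 = 0, A[1][2] + B[2][0] = 0 + 8 = 8) = -2 (attained at k = 0)
  C[1][1] = min over k of (A[1][0] + B[0][1] = 0 + -5 = -5, A[1][1] + B[1][1] = 2 + 8 = 10, A[1][2] + B[2][1] = 0 + 3 = 3) = -5 (attained at k = 0)
  C[1][2] = min over k of (A[1][0] + B[0][2] = 0 + 5 = 5, A[1][1] + B[1][2] = 2 + -3 = -1, A[1][2] + B[2][2] = 0 + -3 = -3) = -3 (attained at k = 2)
  C[2][0] = min over k of (A[2][0] + B[0][0] = 5 + -2 = 3, A[2][1] + B[1][0] = 7 + -2 = 5, A[2][2] + B[2][0] = 6 + 8 = 14) = 3 (attained at k = 0)
  C[2][1] = min over k of (A[2][0] + B[0][1] = 5 + -5 = 0, A[2][1] + B[1][1] = 7 + 8 = 15, A[2][2] + B[2][1] = 6 + 3 = 9) = 0 (attained at k = 0)
  C[2][2] = min over k of (A[2][0] + B[0][2] = 5 + 5 = 10, A[2][1] + B[1][2] = 7 + -3 = 4, A[2][2] + B[2][2] = 6 + -3 = 3) = 3 (attained at k = 2)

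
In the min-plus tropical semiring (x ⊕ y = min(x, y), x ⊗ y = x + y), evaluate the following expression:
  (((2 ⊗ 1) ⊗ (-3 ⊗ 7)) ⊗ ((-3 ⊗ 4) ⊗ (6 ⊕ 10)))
(((2 ⊗ 1) ⊗ (-3 ⊗ 7)) ⊗ ((-3 ⊗ 4) ⊗ (6 ⊕ 10))) = 14

Expand innermost to outermost. Recall ⊕ takes the minimum of its arguments and ⊗ takes their sum. Working out the expression (((2 ⊗ 1) ⊗ (-3 ⊗ 7)) ⊗ ((-3 ⊗ 4) ⊗ (6 ⊕ 10))) gives 14.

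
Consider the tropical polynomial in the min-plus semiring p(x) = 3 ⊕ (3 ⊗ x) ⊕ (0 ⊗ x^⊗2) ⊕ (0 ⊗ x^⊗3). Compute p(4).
p(4) = 3

A tropical monomial a ⊗ x^⊗i evaluates to a + i · x. Evaluating each term at x = 4:
  Term 0 contributes 3 + 0 · 4 = 3
  Term 1 contributes 3 + 1 · 4 = 7
  Term 2 contributes 0 + 2 · 4 = 8
  Term 3 contributes 0 + 3 · 4 = 12
p(4) = ⊕ of these = min[3, 7, 8, 12] = 3.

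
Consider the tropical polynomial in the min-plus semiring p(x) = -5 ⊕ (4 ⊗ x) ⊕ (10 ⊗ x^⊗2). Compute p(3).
p(3) = -5

A tropical monomial a ⊗ x^⊗i evaluates to a + i · x. Evaluating each term at x = 3:
  Term 0 contributes -5 + 0 · 3 = -5
  Term 1 contributes 4 + 1 · 3 = 7
  Term 2 contributes 10 + 2 · 3 = 16
p(3) = ⊕ of these = min[-5, 7, 16] = -5.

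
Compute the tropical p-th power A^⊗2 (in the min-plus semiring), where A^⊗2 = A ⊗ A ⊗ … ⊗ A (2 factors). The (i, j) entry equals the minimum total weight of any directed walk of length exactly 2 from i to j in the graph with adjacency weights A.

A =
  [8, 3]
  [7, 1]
A^⊗2 =
  [10, 4]
  [8, 2]

Each entry (A^⊗2)_ij equals the minimum over all length-2 walks i = v_0 → v_1 → … → v_2 = j of Σ_t A[v_t][v_{t+1}]. For example, for (i, j) = (0, 1) we minimise over 2 possible intermediate vertex sequences; the minimum is 4, attained along the walk 0 → 1 → 1.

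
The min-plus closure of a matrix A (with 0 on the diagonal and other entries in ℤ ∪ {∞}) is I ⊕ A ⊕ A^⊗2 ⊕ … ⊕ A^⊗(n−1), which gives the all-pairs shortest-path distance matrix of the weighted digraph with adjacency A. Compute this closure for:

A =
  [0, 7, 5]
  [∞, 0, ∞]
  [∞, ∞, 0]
Closure =
  [0, 7, 5]
  [∞, 0, ∞]
  [∞, ∞, 0]

This is the Floyd-Warshall all-pairs shortest-path computation. For each intermediate vertex k = 0, 1, …, 2, update dist[i][j] ← min(dist[i][j], dist[i][k] + dist[k][j]). The final matrix gives, for each (i, j), the minimum total weight of any directed path from i to j (possibly empty when i = j).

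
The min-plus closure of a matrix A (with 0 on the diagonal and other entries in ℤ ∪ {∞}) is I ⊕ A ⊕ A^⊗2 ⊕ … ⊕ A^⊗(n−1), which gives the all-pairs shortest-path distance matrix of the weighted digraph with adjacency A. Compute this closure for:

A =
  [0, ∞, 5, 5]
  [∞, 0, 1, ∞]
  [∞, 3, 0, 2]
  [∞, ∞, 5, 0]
Closure =
  [0, 8, 5, 5]
  [∞, 0, 1, 3]
  [∞, 3, 0, 2]
  [∞, 8, 5, 0]

This is the Floyd-Warshall all-pairs shortest-path computation. For each intermediate vertex k = 0, 1, …, 3, update dist[i][j] ← min(dist[i][j], dist[i][k] + dist[k][j]). The final matrix gives, for each (i, j), the minimum total weight of any directed path from i to j (possibly empty when i = j).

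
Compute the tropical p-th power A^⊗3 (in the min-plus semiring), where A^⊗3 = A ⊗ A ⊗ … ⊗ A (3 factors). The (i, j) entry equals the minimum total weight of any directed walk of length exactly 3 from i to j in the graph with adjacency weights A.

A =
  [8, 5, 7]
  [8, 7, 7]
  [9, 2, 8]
A^⊗3 =
  [17, 14, 16]
  [17, 16, 16]
  [17, 11, 16]

Each entry (A^⊗3)_ij equals the minimum over all length-3 walks i = v_0 → v_1 → … → v_3 = j of Σ_t A[v_t][v_{t+1}]. For example, for (i, j) = (0, 2) we minimise over 9 possible intermediate vertex sequences; the minimum is 16, attained along the walk 0 → 2 → 1 → 2.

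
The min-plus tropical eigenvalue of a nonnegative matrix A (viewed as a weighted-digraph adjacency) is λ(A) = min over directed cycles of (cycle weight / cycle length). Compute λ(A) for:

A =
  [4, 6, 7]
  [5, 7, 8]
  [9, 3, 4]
λ(A) = 4

Enumerate directed cycles and compute their means (weight / length). Sample:
  cycle 0 → 0: weight = 4, length = 1, mean = 4/1 ≈ 4.000
  cycle 1 → 1: weight = 7, length = 1, mean = 7/1 ≈ 7.000
  cycle 2 → 2: weight = 4, length = 1, mean = 4/1 ≈ 4.000
  cycle 0 → 1 → 0: weight = 11, length = 2, mean = 11/2 ≈ 5.500
  cycle 0 → 2 → 0: weight = 16, length = 2, mean = 16/2 ≈ 8.000
  cycle 1 → 0 → 1: weight = 11, length = 2, mean = 11/2 ≈ 5.500
Minimum mean = 4.000, attained e.g. along the cycle 0 → 0 with weight 4 and length 1. So λ(A) = 4/1 = 4.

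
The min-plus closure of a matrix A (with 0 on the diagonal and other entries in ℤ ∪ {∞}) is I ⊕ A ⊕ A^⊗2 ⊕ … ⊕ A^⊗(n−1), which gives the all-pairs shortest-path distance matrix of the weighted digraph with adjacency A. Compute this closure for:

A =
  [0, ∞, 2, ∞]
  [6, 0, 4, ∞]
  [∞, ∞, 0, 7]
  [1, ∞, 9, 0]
Closure =
  [0, ∞, 2, 9]
  [6, 0, 4, 11]
  [8, ∞, 0, 7]
  [1, ∞, 3, 0]

This is the Floyd-Warshall all-pairs shortest-path computation. For each intermediate vertex k = 0, 1, …, 3, update dist[i][j] ← min(dist[i][j], dist[i][k] + dist[k][j]). The final matrix gives, for each (i, j), the minimum total weight of any directed path from i to j (possibly empty when i = j).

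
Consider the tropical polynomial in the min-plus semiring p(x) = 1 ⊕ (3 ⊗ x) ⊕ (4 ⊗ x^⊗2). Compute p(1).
p(1) = 1

A tropical monomial a ⊗ x^⊗i evaluates to a + i · x. Evaluating each term at x = 1:
  Term 0 contributes 1 + 0 · 1 = 1
  Term 1 contributes 3 + 1 · 1 = 4
  Term 2 contributes 4 + 2 · 1 = 6
p(1) = ⊕ of these = min[1, 4, 6] = 1.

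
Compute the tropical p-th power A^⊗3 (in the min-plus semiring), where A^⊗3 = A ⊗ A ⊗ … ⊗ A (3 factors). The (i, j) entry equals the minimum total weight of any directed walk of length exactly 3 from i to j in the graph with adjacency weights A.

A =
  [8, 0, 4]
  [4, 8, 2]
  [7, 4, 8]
A^⊗3 =
  [9, 4, 8]
  [8, 9, 6]
  [11, 8, 9]

Each entry (A^⊗3)_ij equals the minimum over all length-3 walks i = v_0 → v_1 → … → v_3 = j of Σ_t A[v_t][v_{t+1}]. For example, for (i, j) = (0, 2) we minimise over 9 possible intermediate vertex sequences; the minimum is 8, attained along the walk 0 → 1 → 0 → 2.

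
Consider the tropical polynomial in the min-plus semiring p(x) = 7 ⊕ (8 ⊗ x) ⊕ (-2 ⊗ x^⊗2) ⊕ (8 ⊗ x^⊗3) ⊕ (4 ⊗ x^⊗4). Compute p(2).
p(2) = 2

A tropical monomial a ⊗ x^⊗i evaluates to a + i · x. Evaluating each term at x = 2:
  Term 0 contributes 7 + 0 · 2 = 7
  Term 1 contributes 8 + 1 · 2 = 10
  Term 2 contributes -2 + 2 · 2 = 2
  Term 3 contributes 8 + 3 · 2 = 14
  Term 4 contributes 4 + 4 · 2 = 12
p(2) = ⊕ of these = min[7, 10, 2, 14, 12] = 2.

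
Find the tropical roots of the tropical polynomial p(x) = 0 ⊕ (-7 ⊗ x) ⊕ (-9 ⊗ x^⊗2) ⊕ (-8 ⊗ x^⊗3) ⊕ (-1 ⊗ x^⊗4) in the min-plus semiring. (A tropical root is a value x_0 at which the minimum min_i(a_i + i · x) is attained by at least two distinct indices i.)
Roots: {-7, -1, 2, 7}

Each tropical root is a break point of the lower envelope of the lines y = a_i + i · x (there are 5 lines, with slopes 0, 1, ..., 4). Only the lines that attain the minimum somewhere contribute to roots; other lines are dominated. Here the surviving (envelope) indices are i = 4, i = 3, i = 2, i = 1, i = 0.
Intersections between consecutive envelope lines give the roots: for adjacent envelope indices i < j the intersection is x = (a_i − a_j) / (j − i). Reading off the sorted break points: {-7, -1, 2, 7}.
Verification: at each break x_0, at least two indices attain the minimum of min_i(a_i + i · x_0).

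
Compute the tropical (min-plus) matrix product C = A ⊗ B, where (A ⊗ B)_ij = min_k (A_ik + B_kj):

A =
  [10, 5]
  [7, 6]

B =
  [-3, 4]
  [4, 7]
A ⊗ B =
  [7, 12]
  [4, 11]

Apply the min-plus product entry-by-entry:
  C[0][0] = min over k of (A[0][0] + B[0][0] = 10 + -3 = 7, A[0][1] + B[1][0] = 5 + 4 = 9) = 7 (attained at k = 0)
  C[0][1] = min over k of (A[0][0] + B[0][1] = 10 + 4 = 14, A[0][1] + B[1][1] = 5 + 7 = 12) = 12 (attained at k = 1)
  C[1][0] = min over k of (A[1][0] + B[0][0] = 7 + -3 = 4, A[1][1] + B[1][0] = 6 + 4 = 10) = 4 (attained at k = 0)
  C[1][1] = min over k of (A[1][0] + B[0][1] = 7 + 4 = 11, A[1][1] + B[1][1] = 6 + 7 = 13) = 11 (attained at k = 0)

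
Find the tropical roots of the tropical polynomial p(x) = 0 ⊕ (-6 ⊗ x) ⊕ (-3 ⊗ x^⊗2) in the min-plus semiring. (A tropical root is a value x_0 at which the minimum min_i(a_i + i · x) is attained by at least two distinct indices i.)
Roots: {-3, 6}

Each tropical root is a break point of the lower envelope of the lines y = a_i + i · x (there are 3 lines, with slopes 0, 1, ..., 2). Only the lines that attain the minimum somewhere contribute to roots; other lines are dominated. Here the surviving (envelope) indices are i = 2, i = 1, i = 0.
Intersections between consecutive envelope lines give the roots: for adjacent envelope indices i < j the intersection is x = (a_i − a_j) / (j − i). Reading off the sorted break points: {-3, 6}.
Verification: at each break x_0, at least two indices attain the minimum of min_i(a_i + i · x_0).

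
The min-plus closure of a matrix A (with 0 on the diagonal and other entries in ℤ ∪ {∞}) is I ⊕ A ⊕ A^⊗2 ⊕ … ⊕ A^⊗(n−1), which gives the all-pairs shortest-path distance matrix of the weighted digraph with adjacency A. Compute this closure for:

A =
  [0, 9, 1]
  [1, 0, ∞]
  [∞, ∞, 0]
Closure =
  [0, 9, 1]
  [1, 0, 2]
  [∞, ∞, 0]

This is the Floyd-Warshall all-pairs shortest-path computation. For each intermediate vertex k = 0, 1, …, 2, update dist[i][j] ← min(dist[i][j], dist[i][k] + dist[k][j]). The final matrix gives, for each (i, j), the minimum total weight of any directed path from i to j (possibly empty when i = j).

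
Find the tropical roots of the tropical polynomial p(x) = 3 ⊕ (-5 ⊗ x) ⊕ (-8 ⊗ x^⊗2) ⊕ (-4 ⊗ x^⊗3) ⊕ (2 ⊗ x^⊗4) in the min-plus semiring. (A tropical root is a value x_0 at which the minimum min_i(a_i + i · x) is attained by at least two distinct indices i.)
Roots: {-6, -4, 3, 8}

Each tropical root is a break point of the lower envelope of the lines y = a_i + i · x (there are 5 lines, with slopes 0, 1, ..., 4). Only the lines that attain the minimum somewhere contribute to roots; other lines are dominated. Here the surviving (envelope) indices are i = 4, i = 3, i = 2, i = 1, i = 0.
Intersections between consecutive envelope lines give the roots: for adjacent envelope indices i < j the intersection is x = (a_i − a_j) / (j − i). Reading off the sorted break points: {-6, -4, 3, 8}.
Verification: at each break x_0, at least two indices attain the minimum of min_i(a_i + i · x_0).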